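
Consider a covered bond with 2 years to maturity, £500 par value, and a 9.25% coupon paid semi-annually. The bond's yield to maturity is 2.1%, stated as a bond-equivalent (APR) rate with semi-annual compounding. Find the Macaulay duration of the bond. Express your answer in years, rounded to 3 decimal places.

Periodic yield y = 0.0105. Discount each cash flow and weight by its period:
  t   CF        PV=CF/(1+0.0105)^t    t·PV
  1       23.125        22.8847        22.8847
  2       23.125        22.6469        45.2938
  3       23.125        22.4116        67.2348
  4      523.125       501.7186     2,006.8744
  Σ                    569.6618     2,142.2877
Price P = Σ PV = 569.6618.
Macaulay duration = Σ(t·PV) / P = 2,142.2877 / 569.6618 = 3.76063 half-year periods.
In years: 3.76063 / 2 = 1.88032 years.

1.880 years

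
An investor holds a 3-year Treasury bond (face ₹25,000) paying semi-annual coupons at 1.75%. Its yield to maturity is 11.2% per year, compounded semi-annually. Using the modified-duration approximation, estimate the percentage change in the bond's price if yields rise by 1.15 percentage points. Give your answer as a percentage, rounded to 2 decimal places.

Periodic yield y = 0.056. Modified duration first:
  t   CF        PV=CF/(1+0.056)^t    t·PV
  1       218.75       207.1496       207.1496
  2       218.75       196.1644       392.3288
  3       218.75       185.7618       557.2853
  4       218.75       175.9108       703.6430
  5       218.75       166.5822       832.9108
  6    25,218.75    18,186.1198   109,116.7187
  Σ                 19,117.6885   111,810.0362
P = 19,117.6885; D_Mac = 5.84851 half-year periods = 2.92426 yrs; D_mod = 2.92426/(1+0.056) = 2.76918 yrs.
ΔP/P ≈ -D_mod · Δy = -2.76918 × (+0.0115) = -0.031846 = -3.1846%.

-3.18%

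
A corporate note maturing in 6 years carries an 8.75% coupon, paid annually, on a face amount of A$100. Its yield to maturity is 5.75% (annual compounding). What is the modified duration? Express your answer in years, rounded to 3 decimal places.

4.723 years

Periodic yield y = 0.0575. First find Macaulay duration:
  t   CF        PV=CF/(1+0.0575)^t    t·PV
  1         8.75         8.2742         8.2742
  2         8.75         7.8243        15.6487
  3         8.75         7.3989        22.1967
  4         8.75         6.9966        27.9864
  5         8.75         6.6162        33.0808
  6       108.75        77.7583       466.5501
  Σ                    114.8686       573.7368
P = 114.8686; Macaulay duration = 573.7368 / 114.8686 = 4.99472 years.
Modified duration = D_Mac / (1 + y) = 4.99472 / 1.0575 = 4.72314 years.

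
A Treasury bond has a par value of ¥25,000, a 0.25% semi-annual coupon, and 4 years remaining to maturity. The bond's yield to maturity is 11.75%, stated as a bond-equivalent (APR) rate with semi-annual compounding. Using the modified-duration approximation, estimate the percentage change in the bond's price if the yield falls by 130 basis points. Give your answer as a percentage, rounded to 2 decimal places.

+4.88%

Periodic yield y = 0.05875. Modified duration first:
  t   CF        PV=CF/(1+0.05875)^t    t·PV
  1        31.25        29.5159        29.5159
  2        31.25        27.8781        55.7562
  3        31.25        26.3311        78.9934
  4        31.25        24.8700        99.4801
  5        31.25        23.4900       117.4500
  6        31.25        22.1865       133.1192
  7        31.25        20.9554       146.6878
  8    25,031.25    15,853.8648   126,830.9186
  Σ                 16,029.0920   127,491.9213
P = 16,029.0920; D_Mac = 7.95378 half-year periods = 3.97689 yrs; D_mod = 3.97689/(1+0.05875) = 3.75621 yrs.
ΔP/P ≈ -D_mod · Δy = -3.75621 × (-0.013) = +0.048831 = +4.8831%.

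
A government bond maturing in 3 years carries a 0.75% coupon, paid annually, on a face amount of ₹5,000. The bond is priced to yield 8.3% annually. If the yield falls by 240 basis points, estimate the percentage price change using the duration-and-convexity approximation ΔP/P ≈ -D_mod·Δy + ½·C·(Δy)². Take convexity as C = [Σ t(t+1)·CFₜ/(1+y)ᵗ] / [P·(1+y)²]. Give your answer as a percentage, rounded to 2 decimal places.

+6.88%

With y = 0.083:
  t   CF        PV=CF/(1+0.083)^t    t·PV        t(t+1)·PV
  1        37.50        34.6260        34.6260          69.2521
  2        37.50        31.9723        63.9447         191.8340
  3     5,037.50     3,965.7898    11,897.3693      47,589.4774
  Σ                  4,032.3882    11,995.9400      47,850.5635
P = 4,032.3882; D_Mac = 2.97490 yrs; D_mod = 2.74690 yrs; C = 10.11737.
Duration effect: -2.74690 × (-0.024) = +0.065926
Convexity effect: 0.5 × 10.11737 × (-0.024)² = +0.0029138
ΔP/P ≈ +0.065926 + 0.0029138 = +0.068840 = +6.8840%.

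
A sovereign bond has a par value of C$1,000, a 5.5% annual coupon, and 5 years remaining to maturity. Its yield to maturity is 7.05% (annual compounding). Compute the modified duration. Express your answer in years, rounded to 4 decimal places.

Periodic yield y = 0.0705. First find Macaulay duration:
  t   CF        PV=CF/(1+0.0705)^t    t·PV
  1        55.00        51.3779        51.3779
  2        55.00        47.9943        95.9885
  3        55.00        44.8335       134.5005
  4        55.00        41.8809       167.5236
  5     1,055.00       750.4454     3,752.2270
  Σ                    936.5319     4,201.6175
P = 936.5319; Macaulay duration = 4,201.6175 / 936.5319 = 4.48636 years.
Modified duration = D_Mac / (1 + y) = 4.48636 / 1.0705 = 4.19090 years.

4.1909 years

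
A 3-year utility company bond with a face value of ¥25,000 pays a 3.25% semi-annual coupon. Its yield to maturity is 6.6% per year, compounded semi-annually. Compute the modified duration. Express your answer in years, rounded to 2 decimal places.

2.78 years

Periodic yield y = 0.033. First find Macaulay duration:
  t   CF        PV=CF/(1+0.033)^t    t·PV
  1       406.25       393.2720       393.2720
  2       406.25       380.7086       761.4173
  3       406.25       368.5466     1,105.6398
  4       406.25       356.7731     1,427.0924
  5       406.25       345.3757     1,726.8785
  6    25,406.25    20,909.2588   125,455.5528
  Σ                 22,753.9348   130,869.8527
P = 22,753.9348; Macaulay duration = 130,869.8527 / 22,753.9348 = 5.75153 half-year periods = 2.87576 years.
Modified duration = D_Mac / (1 + y) = 2.87576 / 1.033 = 2.78389 years.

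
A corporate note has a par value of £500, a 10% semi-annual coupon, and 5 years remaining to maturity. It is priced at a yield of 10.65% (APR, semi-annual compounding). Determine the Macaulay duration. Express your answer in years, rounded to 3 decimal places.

Periodic yield y = 0.05325. Discount each cash flow and weight by its period:
  t   CF        PV=CF/(1+0.05325)^t    t·PV
  1        25.00        23.7361        23.7361
  2        25.00        22.5360        45.0720
  3        25.00        21.3966        64.1899
  4        25.00        20.3149        81.2595
  5        25.00        19.2878        96.4390
  6        25.00        18.3127       109.8759
  7        25.00        17.3868       121.7076
  8        25.00        16.5078       132.0621
  9        25.00        15.6732       141.0585
  10      525.00       312.4961     3,124.9612
  Σ                    487.6479     3,940.3618
Price P = Σ PV = 487.6479.
Macaulay duration = Σ(t·PV) / P = 3,940.3618 / 487.6479 = 8.08034 half-year periods.
In years: 8.08034 / 2 = 4.04017 years.

4.040 years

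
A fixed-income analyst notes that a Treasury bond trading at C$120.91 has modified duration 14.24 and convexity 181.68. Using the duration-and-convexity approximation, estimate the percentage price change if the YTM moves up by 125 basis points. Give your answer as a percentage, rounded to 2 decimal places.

-16.38%

Duration effect: -D_mod·Δy = -14.24 × (+0.0125) = -0.178000
Convexity effect: ½·C·(Δy)² = 0.5 × 181.68 × (0.0125)² = +0.01419375
ΔP/P ≈ -0.178000 + 0.01419375 = -0.16380625
= -16.380625%.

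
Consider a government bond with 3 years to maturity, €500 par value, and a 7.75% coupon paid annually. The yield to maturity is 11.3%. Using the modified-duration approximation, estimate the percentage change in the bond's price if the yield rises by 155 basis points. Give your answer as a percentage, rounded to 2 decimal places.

-3.87%

Periodic yield y = 0.113. Modified duration first:
  t   CF        PV=CF/(1+0.113)^t    t·PV
  1        38.75        34.8158        34.8158
  2        38.75        31.2811        62.5621
  3       538.75       390.7525     1,172.2576
  Σ                    456.8494     1,269.6355
P = 456.8494; D_Mac = 2.77911 yrs; D_mod = 2.77911/(1+0.113) = 2.49696 yrs.
ΔP/P ≈ -D_mod · Δy = -2.49696 × (+0.0155) = -0.038703 = -3.8703%.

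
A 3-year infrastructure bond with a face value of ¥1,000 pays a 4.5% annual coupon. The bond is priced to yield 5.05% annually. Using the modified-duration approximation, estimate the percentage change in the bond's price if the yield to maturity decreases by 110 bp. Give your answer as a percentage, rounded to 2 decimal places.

+3.01%

Periodic yield y = 0.0505. Modified duration first:
  t   CF        PV=CF/(1+0.0505)^t    t·PV
  1        45.00        42.8367        42.8367
  2        45.00        40.7775        81.5550
  3     1,045.00       901.4219     2,704.2658
  Σ                    985.0362     2,828.6575
P = 985.0362; D_Mac = 2.87163 yrs; D_mod = 2.87163/(1+0.0505) = 2.73358 yrs.
ΔP/P ≈ -D_mod · Δy = -2.73358 × (-0.011) = +0.030069 = +3.0069%.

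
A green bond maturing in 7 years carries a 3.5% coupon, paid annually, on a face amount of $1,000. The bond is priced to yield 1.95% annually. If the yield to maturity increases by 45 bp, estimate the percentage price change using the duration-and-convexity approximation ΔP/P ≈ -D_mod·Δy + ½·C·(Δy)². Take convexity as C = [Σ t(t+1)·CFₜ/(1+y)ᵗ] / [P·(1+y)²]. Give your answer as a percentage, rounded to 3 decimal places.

-2.762%

With y = 0.0195:
  t   CF        PV=CF/(1+0.0195)^t    t·PV        t(t+1)·PV
  1        35.00        34.3306        34.3306          68.6611
  2        35.00        33.6739        67.3478         202.0435
  3        35.00        33.0298        99.0895         396.3580
  4        35.00        32.3981       129.5923         647.9614
  5        35.00        31.7784       158.8920         953.3517
  6        35.00        31.1706       187.0234       1,309.1637
  7     1,035.00       904.1276     6,328.8934      50,631.1470
  Σ                  1,100.5089     7,005.1689      54,208.6863
P = 1,100.5089; D_Mac = 6.36539 yrs; D_mod = 6.24364 yrs; C = 47.39154.
Duration effect: -6.24364 × (+0.0045) = -0.028096
Convexity effect: 0.5 × 47.39154 × (0.0045)² = +0.0004798
ΔP/P ≈ -0.028096 + 0.0004798 = -0.027617 = -2.7617%.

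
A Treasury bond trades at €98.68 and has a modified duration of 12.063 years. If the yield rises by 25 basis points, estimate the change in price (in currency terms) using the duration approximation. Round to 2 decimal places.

Duration approximation: ΔP/P ≈ -D_mod · Δy = -12.063 × (+0.0025) = -0.0301575.
ΔP ≈ 98.68 × (-0.0301575) = -2.9759421.

-€2.98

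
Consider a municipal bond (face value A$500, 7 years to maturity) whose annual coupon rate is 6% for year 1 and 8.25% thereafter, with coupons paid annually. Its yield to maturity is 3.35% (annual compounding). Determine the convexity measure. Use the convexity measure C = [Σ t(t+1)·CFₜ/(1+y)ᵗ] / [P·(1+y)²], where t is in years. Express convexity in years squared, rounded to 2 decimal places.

With y = 0.0335:
  t   CF        PV=CF/(1+0.0335)^t    t·PV        t(t+1)·PV
  1        30.00        29.0276        29.0276          58.0552
  2        41.25        38.6192        77.2383         231.7150
  3        41.25        37.3674       112.1021         448.4084
  4        41.25        36.1561       144.6245         723.1227
  5        41.25        34.9842       174.9208       1,049.5250
  6        41.25        33.8502       203.1011       1,421.7078
  7       541.25       429.7586     3,008.3100      24,066.4797
  Σ                    639.7632     3,749.3245      27,999.0140
P = 639.7632.
Convexity = Σ t(t+1)·PV / [P·(1+y)²] = 27,999.0140 / (639.7632 × 1.068122) = 40.97345.

40.97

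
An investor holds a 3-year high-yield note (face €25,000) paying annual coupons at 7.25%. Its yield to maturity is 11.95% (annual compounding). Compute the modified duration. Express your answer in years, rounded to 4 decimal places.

Periodic yield y = 0.1195. First find Macaulay duration:
  t   CF        PV=CF/(1+0.1195)^t    t·PV
  1     1,812.50     1,619.0264     1,619.0264
  2     1,812.50     1,446.2049     2,892.4097
  3    26,812.50    19,110.1905    57,330.5714
  Σ                 22,175.4217    61,842.0075
P = 22,175.4217; Macaulay duration = 61,842.0075 / 22,175.4217 = 2.78876 years.
Modified duration = D_Mac / (1 + y) = 2.78876 / 1.1195 = 2.49108 years.

2.4911 years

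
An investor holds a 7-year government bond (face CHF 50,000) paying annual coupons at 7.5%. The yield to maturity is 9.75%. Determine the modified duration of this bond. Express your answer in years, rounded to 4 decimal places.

5.1075 years

Periodic yield y = 0.0975. First find Macaulay duration:
  t   CF        PV=CF/(1+0.0975)^t    t·PV
  1     3,750.00     3,416.8565     3,416.8565
  2     3,750.00     3,113.3089     6,226.6178
  3     3,750.00     2,836.7279     8,510.1837
  4     3,750.00     2,584.7179    10,338.8716
  5     3,750.00     2,355.0960    11,775.4802
  6     3,750.00     2,145.8734    12,875.2403
  7    53,750.00    28,025.0739   196,175.5172
  Σ                 44,477.6545   249,318.7673
P = 44,477.6545; Macaulay duration = 249,318.7673 / 44,477.6545 = 5.60548 years.
Modified duration = D_Mac / (1 + y) = 5.60548 / 1.0975 = 5.10750 years.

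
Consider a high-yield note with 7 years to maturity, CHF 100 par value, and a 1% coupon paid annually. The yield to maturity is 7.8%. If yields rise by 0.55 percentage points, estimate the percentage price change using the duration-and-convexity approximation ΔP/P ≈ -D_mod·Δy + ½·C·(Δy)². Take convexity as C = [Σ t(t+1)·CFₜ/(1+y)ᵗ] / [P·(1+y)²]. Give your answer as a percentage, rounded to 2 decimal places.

With y = 0.078:
  t   CF        PV=CF/(1+0.078)^t    t·PV        t(t+1)·PV
  1         1.00         0.9276         0.9276           1.8553
  2         1.00         0.8605         1.7210           5.1631
  3         1.00         0.7983         2.3948           9.5791
  4         1.00         0.7405         2.9620          14.8100
  5         1.00         0.6869         3.4346          20.6076
  6         1.00         0.6372         3.8233          26.7631
  7       101.00        59.7022       417.9151       3,343.3210
  Σ                     64.3532       433.1785       3,422.0992
P = 64.3532; D_Mac = 6.73126 yrs; D_mod = 6.24421 yrs; C = 45.75987.
Duration effect: -6.24421 × (+0.0055) = -0.034343
Convexity effect: 0.5 × 45.75987 × (0.0055)² = +0.0006921
ΔP/P ≈ -0.034343 + 0.0006921 = -0.033651 = -3.3651%.

-3.37%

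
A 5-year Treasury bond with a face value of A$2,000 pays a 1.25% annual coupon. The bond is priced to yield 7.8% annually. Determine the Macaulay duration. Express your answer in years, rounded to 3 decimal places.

4.854 years

Periodic yield y = 0.078. Discount each cash flow and weight by its year:
  t   CF        PV=CF/(1+0.078)^t    t·PV
  1        25.00        23.1911        23.1911
  2        25.00        21.5131        43.0261
  3        25.00        19.9565        59.8694
  4        25.00        18.5125        74.0500
  5     2,025.00     1,391.0131     6,955.0656
  Σ                  1,474.1862     7,155.2022
Price P = Σ PV = 1,474.1862.
Macaulay duration = Σ(t·PV) / P = 7,155.2022 / 1,474.1862 = 4.85366 years.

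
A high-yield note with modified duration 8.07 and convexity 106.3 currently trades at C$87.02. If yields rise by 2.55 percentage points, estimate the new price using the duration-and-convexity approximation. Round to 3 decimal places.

C$72.120

Duration effect: -D_mod·Δy = -8.07 × (+0.0255) = -0.205785
Convexity effect: ½·C·(Δy)² = 0.5 × 106.3 × (0.0255)² = +0.0345607875
ΔP/P ≈ -0.205785 + 0.0345607875 = -0.1712242125
New price ≈ 87.02 × (1 - 0.1712242125) = 72.12006902825.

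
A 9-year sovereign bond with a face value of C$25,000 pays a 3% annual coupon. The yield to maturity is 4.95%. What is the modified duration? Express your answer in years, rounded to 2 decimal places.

Periodic yield y = 0.0495. First find Macaulay duration:
  t   CF        PV=CF/(1+0.0495)^t    t·PV
  1       750.00       714.6260       714.6260
  2       750.00       680.9205     1,361.8409
  3       750.00       648.8046     1,946.4139
  4       750.00       618.2035     2,472.8142
  5       750.00       589.0458     2,945.2289
  6       750.00       561.2632     3,367.5795
  7       750.00       534.7911     3,743.5376
  8       750.00       509.5675     4,076.5400
  9    25,750.00    16,669.9865   150,029.8782
  Σ                 21,527.2087   170,658.4591
P = 21,527.2087; Macaulay duration = 170,658.4591 / 21,527.2087 = 7.92757 years.
Modified duration = D_Mac / (1 + y) = 7.92757 / 1.0495 = 7.55366 years.

7.55 years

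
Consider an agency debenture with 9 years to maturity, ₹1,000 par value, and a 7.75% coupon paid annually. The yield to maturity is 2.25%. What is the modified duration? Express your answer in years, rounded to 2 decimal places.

7.05 years

Periodic yield y = 0.0225. First find Macaulay duration:
  t   CF        PV=CF/(1+0.0225)^t    t·PV
  1        77.50        75.7946        75.7946
  2        77.50        74.1268       148.2535
  3        77.50        72.4956       217.4869
  4        77.50        70.9004       283.6014
  5        77.50        69.3402       346.7010
  6        77.50        67.8144       406.8863
  7        77.50        66.3221       464.2549
  8        77.50        64.8627       518.9018
  9     1,077.50       881.9570     7,937.6133
  Σ                  1,443.6138    10,399.4938
P = 1,443.6138; Macaulay duration = 10,399.4938 / 1,443.6138 = 7.20379 years.
Modified duration = D_Mac / (1 + y) = 7.20379 / 1.0225 = 7.04527 years.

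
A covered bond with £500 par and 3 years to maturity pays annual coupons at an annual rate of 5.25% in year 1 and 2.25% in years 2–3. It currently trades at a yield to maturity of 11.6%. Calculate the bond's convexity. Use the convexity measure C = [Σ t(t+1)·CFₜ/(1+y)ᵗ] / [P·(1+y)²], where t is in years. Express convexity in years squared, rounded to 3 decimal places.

With y = 0.116:
  t   CF        PV=CF/(1+0.116)^t    t·PV        t(t+1)·PV
  1        26.25        23.5215        23.5215          47.0430
  2        11.25         9.0328        18.0657          54.1970
  3       511.25       367.8246     1,103.4737       4,413.8949
  Σ                    400.3789     1,145.0609       4,515.1349
P = 400.3789.
Convexity = Σ t(t+1)·PV / [P·(1+y)²] = 4,515.1349 / (400.3789 × 1.245456) = 9.05464.

9.055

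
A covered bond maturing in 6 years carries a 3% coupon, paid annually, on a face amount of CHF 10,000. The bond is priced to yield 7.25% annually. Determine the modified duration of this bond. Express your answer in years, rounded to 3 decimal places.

5.147 years

Periodic yield y = 0.0725. First find Macaulay duration:
  t   CF        PV=CF/(1+0.0725)^t    t·PV
  1       300.00       279.7203       279.7203
  2       300.00       260.8114       521.6229
  3       300.00       243.1808       729.5425
  4       300.00       226.7420       906.9682
  5       300.00       211.4145     1,057.0725
  6    10,300.00     6,767.8920    40,607.3520
  Σ                  7,989.7611    44,102.2783
P = 7,989.7611; Macaulay duration = 44,102.2783 / 7,989.7611 = 5.51985 years.
Modified duration = D_Mac / (1 + y) = 5.51985 / 1.0725 = 5.14671 years.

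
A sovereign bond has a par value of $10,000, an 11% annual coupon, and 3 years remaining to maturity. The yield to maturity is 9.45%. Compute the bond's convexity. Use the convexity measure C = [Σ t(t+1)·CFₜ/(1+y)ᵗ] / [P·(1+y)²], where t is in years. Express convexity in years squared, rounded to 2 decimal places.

8.77

With y = 0.0945:
  t   CF        PV=CF/(1+0.0945)^t    t·PV        t(t+1)·PV
  1     1,100.00     1,005.0251     1,005.0251       2,010.0503
  2     1,100.00       918.2505     1,836.5009       5,509.5027
  3    11,100.00     8,465.9496    25,397.8489     101,591.3958
  Σ                 10,389.2252    28,239.3750     109,110.9488
P = 10,389.2252.
Convexity = Σ t(t+1)·PV / [P·(1+y)²] = 109,110.9488 / (10,389.2252 × 1.197930) = 8.76705.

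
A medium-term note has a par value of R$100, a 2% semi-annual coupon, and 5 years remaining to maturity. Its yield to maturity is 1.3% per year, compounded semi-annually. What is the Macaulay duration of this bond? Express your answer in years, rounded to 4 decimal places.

4.7874 years

Periodic yield y = 0.0065. Discount each cash flow and weight by its period:
  t   CF        PV=CF/(1+0.0065)^t    t·PV
  1         1.00         0.9935         0.9935
  2         1.00         0.9871         1.9743
  3         1.00         0.9808         2.9423
  4         1.00         0.9744         3.8977
  5         1.00         0.9681         4.8406
  6         1.00         0.9619         5.7712
  7         1.00         0.9557         6.6896
  8         1.00         0.9495         7.5959
  9         1.00         0.9434         8.4902
  10      101.00        94.6637       946.6372
  Σ                    103.3781       989.8325
Price P = Σ PV = 103.3781.
Macaulay duration = Σ(t·PV) / P = 989.8325 / 103.3781 = 9.57488 half-year periods.
In years: 9.57488 / 2 = 4.78744 years.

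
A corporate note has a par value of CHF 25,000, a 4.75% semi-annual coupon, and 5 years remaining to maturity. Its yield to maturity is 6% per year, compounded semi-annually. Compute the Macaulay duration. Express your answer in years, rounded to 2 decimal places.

Periodic yield y = 0.03. Discount each cash flow and weight by its period:
  t   CF        PV=CF/(1+0.03)^t    t·PV
  1       593.75       576.4563       576.4563
  2       593.75       559.6663     1,119.3326
  3       593.75       543.3654     1,630.0961
  4       593.75       527.5392     2,110.1567
  5       593.75       512.1740     2,560.8698
  6       593.75       497.2563     2,983.5377
  7       593.75       482.7731     3,379.4116
  8       593.75       468.7117     3,749.6939
  9       593.75       455.0599     4,095.5394
  10   25,593.75    19,044.1536   190,441.5363
  Σ                 23,667.1558   212,646.6305
Price P = Σ PV = 23,667.1558.
Macaulay duration = Σ(t·PV) / P = 212,646.6305 / 23,667.1558 = 8.98488 half-year periods.
In years: 8.98488 / 2 = 4.49244 years.

4.49 years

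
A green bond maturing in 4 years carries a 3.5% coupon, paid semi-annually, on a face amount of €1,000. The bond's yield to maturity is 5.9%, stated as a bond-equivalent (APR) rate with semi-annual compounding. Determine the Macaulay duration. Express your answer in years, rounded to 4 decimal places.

3.7545 years

Periodic yield y = 0.0295. Discount each cash flow and weight by its period:
  t   CF        PV=CF/(1+0.0295)^t    t·PV
  1        17.50        16.9985        16.9985
  2        17.50        16.5115        33.0229
  3        17.50        16.0383        48.1150
  4        17.50        15.5788        62.3150
  5        17.50        15.1323        75.6617
  6        17.50        14.6987        88.1924
  7        17.50        14.2775        99.9428
  8     1,017.50       806.3500     6,450.8003
  Σ                    915.5857     6,875.0487
Price P = Σ PV = 915.5857.
Macaulay duration = Σ(t·PV) / P = 6,875.0487 / 915.5857 = 7.50891 half-year periods.
In years: 7.50891 / 2 = 3.75445 years.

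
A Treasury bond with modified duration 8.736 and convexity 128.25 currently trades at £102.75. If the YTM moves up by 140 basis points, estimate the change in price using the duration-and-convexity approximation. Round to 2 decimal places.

Duration effect: -D_mod·Δy = -8.736 × (+0.014) = -0.122304
Convexity effect: ½·C·(Δy)² = 0.5 × 128.25 × (0.014)² = +0.0125685
ΔP/P ≈ -0.122304 + 0.0125685 = -0.1097355
ΔP ≈ 102.75 × (-0.1097355) = -11.275322625.

-£11.28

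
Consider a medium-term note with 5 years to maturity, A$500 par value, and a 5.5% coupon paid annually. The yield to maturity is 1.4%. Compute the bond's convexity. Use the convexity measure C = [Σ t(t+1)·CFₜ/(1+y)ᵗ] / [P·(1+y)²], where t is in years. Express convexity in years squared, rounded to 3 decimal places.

With y = 0.014:
  t   CF        PV=CF/(1+0.014)^t    t·PV        t(t+1)·PV
  1        27.50        27.1203        27.1203          54.2406
  2        27.50        26.7459        53.4917         160.4752
  3        27.50        26.3766        79.1298         316.5192
  4        27.50        26.0124       104.0497         520.2485
  5       527.50       492.0766     2,460.3829      14,762.2972
  Σ                    598.3318     2,724.1744      15,813.7808
P = 598.3318.
Convexity = Σ t(t+1)·PV / [P·(1+y)²] = 15,813.7808 / (598.3318 × 1.028196) = 25.70501.

25.705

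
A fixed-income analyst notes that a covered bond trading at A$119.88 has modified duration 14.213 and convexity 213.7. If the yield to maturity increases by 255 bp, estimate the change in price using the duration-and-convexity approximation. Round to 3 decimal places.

-A$35.119

Duration effect: -D_mod·Δy = -14.213 × (+0.0255) = -0.3624315
Convexity effect: ½·C·(Δy)² = 0.5 × 213.7 × (0.0255)² = +0.0694792125
ΔP/P ≈ -0.3624315 + 0.0694792125 = -0.2929522875
ΔP ≈ 119.88 × (-0.2929522875) = -35.1191202255.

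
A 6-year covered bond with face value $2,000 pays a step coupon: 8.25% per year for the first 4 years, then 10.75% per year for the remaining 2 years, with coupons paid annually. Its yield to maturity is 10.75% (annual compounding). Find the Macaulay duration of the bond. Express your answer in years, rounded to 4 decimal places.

4.9177 years

Periodic yield y = 0.1075. Discount each cash flow and weight by its year:
  t   CF        PV=CF/(1+0.1075)^t    t·PV
  1       165.00       148.9842       148.9842
  2       165.00       134.5230       269.0460
  3       165.00       121.4654       364.3963
  4       165.00       109.6753       438.7014
  5       215.00       129.0386       645.1932
  6     2,215.00     1,200.3595     7,202.1568
  Σ                  1,844.0461     9,068.4779
Price P = Σ PV = 1,844.0461.
Macaulay duration = Σ(t·PV) / P = 9,068.4779 / 1,844.0461 = 4.91771 years.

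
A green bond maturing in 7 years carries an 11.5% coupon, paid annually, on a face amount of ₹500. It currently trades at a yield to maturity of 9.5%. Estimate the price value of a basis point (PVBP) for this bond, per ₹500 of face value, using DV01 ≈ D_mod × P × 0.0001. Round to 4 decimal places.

₹0.2639

Periodic yield y = 0.095.
  t   CF        PV=CF/(1+0.095)^t    t·PV
  1        57.50        52.5114        52.5114
  2        57.50        47.9556        95.9113
  3        57.50        43.7951       131.3853
  4        57.50        39.9955       159.9821
  5        57.50        36.5256       182.6280
  6        57.50        33.3567       200.1402
  7       557.50       295.3562     2,067.4931
  Σ                    549.4961     2,890.0514
P = 549.4961; D_Mac = 5.25946 yrs; D_mod = 4.80316 yrs.
DV01 ≈ 4.80316 × 549.4961 × 0.0001 = 0.263932.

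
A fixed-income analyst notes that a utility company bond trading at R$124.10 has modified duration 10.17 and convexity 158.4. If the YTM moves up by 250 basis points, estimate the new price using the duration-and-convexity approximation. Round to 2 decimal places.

R$98.69

Duration effect: -D_mod·Δy = -10.17 × (+0.025) = -0.254250
Convexity effect: ½·C·(Δy)² = 0.5 × 158.4 × (0.025)² = +0.0495000
ΔP/P ≈ -0.254250 + 0.0495000 = -0.204750
New price ≈ 124.10 × (1 - 0.204750) = 98.690525.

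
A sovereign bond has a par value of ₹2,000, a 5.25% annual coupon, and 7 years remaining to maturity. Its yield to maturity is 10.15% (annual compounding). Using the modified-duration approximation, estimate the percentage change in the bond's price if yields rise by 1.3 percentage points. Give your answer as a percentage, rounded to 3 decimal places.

-6.930%

Periodic yield y = 0.1015. Modified duration first:
  t   CF        PV=CF/(1+0.1015)^t    t·PV
  1       105.00        95.3246        95.3246
  2       105.00        86.5407       173.0814
  3       105.00        78.5662       235.6986
  4       105.00        71.3266       285.3062
  5       105.00        64.7540       323.7701
  6       105.00        58.7871       352.7228
  7     2,105.00     1,069.9429     7,489.6001
  Σ                  1,525.2420     8,955.5038
P = 1,525.2420; D_Mac = 5.87153 yrs; D_mod = 5.87153/(1+0.1015) = 5.33049 yrs.
ΔP/P ≈ -D_mod · Δy = -5.33049 × (+0.013) = -0.069296 = -6.9296%.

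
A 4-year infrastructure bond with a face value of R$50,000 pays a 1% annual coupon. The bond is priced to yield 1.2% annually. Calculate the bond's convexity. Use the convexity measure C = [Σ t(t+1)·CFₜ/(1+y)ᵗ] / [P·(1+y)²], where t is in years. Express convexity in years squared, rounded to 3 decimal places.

With y = 0.012:
  t   CF        PV=CF/(1+0.012)^t    t·PV        t(t+1)·PV
  1       500.00       494.0711       494.0711         988.1423
  2       500.00       488.2126       976.4252       2,929.2756
  3       500.00       482.4235     1,447.2705       5,789.0822
  4    50,500.00    48,147.0107   192,588.0427     962,940.2136
  Σ                 49,611.7179   195,505.8096     972,646.7136
P = 49,611.7179.
Convexity = Σ t(t+1)·PV / [P·(1+y)²] = 972,646.7136 / (49,611.7179 × 1.024144) = 19.14299.

19.143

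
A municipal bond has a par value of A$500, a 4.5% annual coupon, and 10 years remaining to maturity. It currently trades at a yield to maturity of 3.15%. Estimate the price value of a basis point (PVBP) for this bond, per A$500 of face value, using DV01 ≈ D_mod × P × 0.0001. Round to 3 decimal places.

Periodic yield y = 0.0315.
  t   CF        PV=CF/(1+0.0315)^t    t·PV
  1        22.50        21.8129        21.8129
  2        22.50        21.1468        42.2935
  3        22.50        20.5010        61.5030
  4        22.50        19.8749        79.4997
  5        22.50        19.2680        96.3399
  6        22.50        18.6796       112.0775
  7        22.50        18.1091       126.7640
  8        22.50        17.5561       140.4490
  9        22.50        17.0200       153.1800
  10      522.50       383.1722     3,831.7218
  Σ                    557.1406     4,665.6413
P = 557.1406; D_Mac = 8.37426 yrs; D_mod = 8.11853 yrs.
DV01 ≈ 8.11853 × 557.1406 × 0.0001 = 0.452316.

A$0.452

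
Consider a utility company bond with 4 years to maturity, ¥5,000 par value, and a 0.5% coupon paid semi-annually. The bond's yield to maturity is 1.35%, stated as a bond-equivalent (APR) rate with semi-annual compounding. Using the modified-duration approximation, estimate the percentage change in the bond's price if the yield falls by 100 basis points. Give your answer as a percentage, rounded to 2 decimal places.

Periodic yield y = 0.00675. Modified duration first:
  t   CF        PV=CF/(1+0.00675)^t    t·PV
  1        12.50        12.4162        12.4162
  2        12.50        12.3329        24.6659
  3        12.50        12.2503        36.7508
  4        12.50        12.1681        48.6725
  5        12.50        12.0865        60.4327
  6        12.50        12.0055        72.0330
  7        12.50        11.9250        83.4750
  8     5,012.50     4,749.8651    37,998.9211
  Σ                  4,835.0497    38,337.3672
P = 4,835.0497; D_Mac = 7.92905 half-year periods = 3.96453 yrs; D_mod = 3.96453/(1+0.00675) = 3.93795 yrs.
ΔP/P ≈ -D_mod · Δy = -3.93795 × (-0.01) = +0.039379 = +3.9379%.

+3.94%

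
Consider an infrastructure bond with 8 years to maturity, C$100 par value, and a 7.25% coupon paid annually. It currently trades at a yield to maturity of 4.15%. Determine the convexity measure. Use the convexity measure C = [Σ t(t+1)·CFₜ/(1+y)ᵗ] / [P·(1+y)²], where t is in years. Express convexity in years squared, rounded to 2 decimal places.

With y = 0.0415:
  t   CF        PV=CF/(1+0.0415)^t    t·PV        t(t+1)·PV
  1         7.25         6.9611         6.9611          13.9222
  2         7.25         6.6837        13.3675          40.1024
  3         7.25         6.4174        19.2522          77.0090
  4         7.25         6.1617        24.6468         123.2341
  5         7.25         5.9162        29.5809         177.4855
  6         7.25         5.6804        34.0827         238.5787
  7         7.25         5.4541        38.1787         305.4296
  8       107.25        77.4681       619.7451       5,577.7058
  Σ                    120.7428       785.8150       6,553.4673
P = 120.7428.
Convexity = Σ t(t+1)·PV / [P·(1+y)²] = 6,553.4673 / (120.7428 × 1.084722) = 50.03699.

50.04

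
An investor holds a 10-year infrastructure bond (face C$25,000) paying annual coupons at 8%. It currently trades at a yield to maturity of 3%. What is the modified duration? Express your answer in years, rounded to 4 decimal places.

7.5056 years

Periodic yield y = 0.03. First find Macaulay duration:
  t   CF        PV=CF/(1+0.03)^t    t·PV
  1     2,000.00     1,941.7476     1,941.7476
  2     2,000.00     1,885.1918     3,770.3836
  3     2,000.00     1,830.2833     5,490.8500
  4     2,000.00     1,776.9741     7,107.8964
  5     2,000.00     1,725.2176     8,626.0878
  6     2,000.00     1,674.9685    10,049.8111
  7     2,000.00     1,626.1830    11,383.2812
  8     2,000.00     1,578.8185    12,630.5477
  9     2,000.00     1,532.8335    13,795.5012
  10   27,000.00    20,090.5357   200,905.3570
  Σ                 35,662.7535   275,701.4636
P = 35,662.7535; Macaulay duration = 275,701.4636 / 35,662.7535 = 7.73080 years.
Modified duration = D_Mac / (1 + y) = 7.73080 / 1.03 = 7.50563 years.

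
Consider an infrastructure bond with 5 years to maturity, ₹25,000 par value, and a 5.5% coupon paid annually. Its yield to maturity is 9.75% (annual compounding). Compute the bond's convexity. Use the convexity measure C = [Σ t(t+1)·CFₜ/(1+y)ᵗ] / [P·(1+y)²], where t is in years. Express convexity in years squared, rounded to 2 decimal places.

21.31

With y = 0.0975:
  t   CF        PV=CF/(1+0.0975)^t    t·PV        t(t+1)·PV
  1     1,375.00     1,252.8474     1,252.8474       2,505.6948
  2     1,375.00     1,141.5466     2,283.0932       6,849.2795
  3     1,375.00     1,040.1336     3,120.4007      12,481.6028
  4     1,375.00       947.7299     3,790.9196      18,954.5980
  5    26,375.00    16,564.1755    82,820.8776     496,925.2655
  Σ                 20,946.4330    93,268.1384     537,716.4406
P = 20,946.4330.
Convexity = Σ t(t+1)·PV / [P·(1+y)²] = 537,716.4406 / (20,946.4330 × 1.204506) = 21.31249.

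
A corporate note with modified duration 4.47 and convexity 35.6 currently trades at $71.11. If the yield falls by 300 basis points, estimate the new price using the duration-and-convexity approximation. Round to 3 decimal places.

$81.785

Duration effect: -D_mod·Δy = -4.47 × (-0.03) = +0.134100
Convexity effect: ½·C·(Δy)² = 0.5 × 35.6 × (-0.03)² = +0.0160200
ΔP/P ≈ +0.134100 + 0.0160200 = +0.150120
New price ≈ 71.11 × (1 + 0.150120) = 81.7850332.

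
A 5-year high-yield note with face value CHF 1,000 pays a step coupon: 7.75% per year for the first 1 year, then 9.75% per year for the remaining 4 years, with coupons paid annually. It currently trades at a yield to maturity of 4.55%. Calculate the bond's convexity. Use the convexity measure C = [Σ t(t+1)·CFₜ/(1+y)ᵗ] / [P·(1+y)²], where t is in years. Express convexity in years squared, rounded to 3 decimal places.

22.475

With y = 0.0455:
  t   CF        PV=CF/(1+0.0455)^t    t·PV        t(t+1)·PV
  1        77.50        74.1272        74.1272         148.2544
  2        97.50        89.1983       178.3966         535.1898
  3        97.50        85.3164       255.9492       1,023.7968
  4        97.50        81.6034       326.4138       1,632.0688
  5     1,097.50       878.5861     4,392.9307      26,357.5839
  Σ                  1,208.8315     5,227.8174      29,696.8937
P = 1,208.8315.
Convexity = Σ t(t+1)·PV / [P·(1+y)²] = 29,696.8937 / (1,208.8315 × 1.093070) = 22.47487.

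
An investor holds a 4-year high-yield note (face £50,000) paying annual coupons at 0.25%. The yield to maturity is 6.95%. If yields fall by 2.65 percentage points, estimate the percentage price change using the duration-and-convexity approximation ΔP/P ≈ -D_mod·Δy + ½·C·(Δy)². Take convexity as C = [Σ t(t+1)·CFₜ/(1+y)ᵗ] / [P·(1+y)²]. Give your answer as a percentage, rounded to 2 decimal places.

With y = 0.0695:
  t   CF        PV=CF/(1+0.0695)^t    t·PV        t(t+1)·PV
  1       125.00       116.8770       116.8770         233.7541
  2       125.00       109.2819       218.5639         655.6917
  3       125.00       102.1804       306.5412       1,226.1649
  4    50,125.00    38,311.6829   153,246.7318     766,233.6589
  Σ                 38,640.0224   153,888.7140     768,349.2697
P = 38,640.0224; D_Mac = 3.98262 yrs; D_mod = 3.72382 yrs; C = 17.38440.
Duration effect: -3.72382 × (-0.0265) = +0.098681
Convexity effect: 0.5 × 17.38440 × (-0.0265)² = +0.0061041
ΔP/P ≈ +0.098681 + 0.0061041 = +0.104785 = +10.4785%.

+10.48%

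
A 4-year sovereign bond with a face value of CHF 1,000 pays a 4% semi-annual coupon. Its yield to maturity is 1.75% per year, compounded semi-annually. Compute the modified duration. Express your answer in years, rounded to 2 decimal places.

Periodic yield y = 0.00875. First find Macaulay duration:
  t   CF        PV=CF/(1+0.00875)^t    t·PV
  1        20.00        19.8265        19.8265
  2        20.00        19.6545        39.3091
  3        20.00        19.4841        58.4522
  4        20.00        19.3150        77.2602
  5        20.00        19.1475        95.7375
  6        20.00        18.9814       113.8885
  7        20.00        18.8168       131.7174
  8     1,020.00       951.3313     7,610.6505
  Σ                  1,086.5572     8,146.8419
P = 1,086.5572; Macaulay duration = 8,146.8419 / 1,086.5572 = 7.49785 half-year periods = 3.74892 years.
Modified duration = D_Mac / (1 + y) = 3.74892 / 1.00875 = 3.71641 years.

3.72 years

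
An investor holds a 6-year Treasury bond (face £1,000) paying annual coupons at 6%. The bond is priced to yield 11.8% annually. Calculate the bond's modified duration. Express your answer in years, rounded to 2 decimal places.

Periodic yield y = 0.118. First find Macaulay duration:
  t   CF        PV=CF/(1+0.118)^t    t·PV
  1        60.00        53.6673        53.6673
  2        60.00        48.0029        96.0058
  3        60.00        42.9364       128.8093
  4        60.00        38.4047       153.6187
  5        60.00        34.3512       171.7561
  6     1,060.00       542.8190     3,256.9140
  Σ                    760.1815     3,860.7712
P = 760.1815; Macaulay duration = 3,860.7712 / 760.1815 = 5.07875 years.
Modified duration = D_Mac / (1 + y) = 5.07875 / 1.118 = 4.54271 years.

4.54 years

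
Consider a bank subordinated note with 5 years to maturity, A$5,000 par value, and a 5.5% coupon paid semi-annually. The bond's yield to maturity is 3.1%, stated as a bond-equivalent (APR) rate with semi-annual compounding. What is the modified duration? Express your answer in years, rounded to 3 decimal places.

Periodic yield y = 0.0155. First find Macaulay duration:
  t   CF        PV=CF/(1+0.0155)^t    t·PV
  1       137.50       135.4013       135.4013
  2       137.50       133.3346       266.6692
  3       137.50       131.2995       393.8984
  4       137.50       129.2954       517.1815
  5       137.50       127.3219       636.6094
  6       137.50       125.3785       752.2711
  7       137.50       123.4648       864.2537
  8       137.50       121.5803       972.6425
  9       137.50       119.7246     1,077.5213
  10    5,137.50     4,405.0674    44,050.6740
  Σ                  5,551.8682    49,667.1224
P = 5,551.8682; Macaulay duration = 49,667.1224 / 5,551.8682 = 8.94602 half-year periods = 4.47301 years.
Modified duration = D_Mac / (1 + y) = 4.47301 / 1.0155 = 4.40474 years.

4.405 years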